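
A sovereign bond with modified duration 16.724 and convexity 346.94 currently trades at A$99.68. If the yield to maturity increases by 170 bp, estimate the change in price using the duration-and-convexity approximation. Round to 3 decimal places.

-A$23.343

Duration effect: -D_mod·Δy = -16.724 × (+0.017) = -0.284308
Convexity effect: ½·C·(Δy)² = 0.5 × 346.94 × (0.017)² = +0.05013283
ΔP/P ≈ -0.284308 + 0.05013283 = -0.23417517
ΔP ≈ 99.68 × (-0.23417517) = -23.3425809456.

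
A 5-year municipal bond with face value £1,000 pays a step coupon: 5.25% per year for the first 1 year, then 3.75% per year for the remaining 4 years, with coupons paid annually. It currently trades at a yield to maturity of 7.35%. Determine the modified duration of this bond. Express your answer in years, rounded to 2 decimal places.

Periodic yield y = 0.0735. First find Macaulay duration:
  t   CF        PV=CF/(1+0.0735)^t    t·PV
  1        52.50        48.9054        48.9054
  2        37.50        32.5407        65.0814
  3        37.50        30.3127        90.9382
  4        37.50        28.2373       112.9492
  5     1,037.50       727.7427     3,638.7135
  Σ                    867.7389     3,956.5878
P = 867.7389; Macaulay duration = 3,956.5878 / 867.7389 = 4.55965 years.
Modified duration = D_Mac / (1 + y) = 4.55965 / 1.0735 = 4.24746 years.

4.25 years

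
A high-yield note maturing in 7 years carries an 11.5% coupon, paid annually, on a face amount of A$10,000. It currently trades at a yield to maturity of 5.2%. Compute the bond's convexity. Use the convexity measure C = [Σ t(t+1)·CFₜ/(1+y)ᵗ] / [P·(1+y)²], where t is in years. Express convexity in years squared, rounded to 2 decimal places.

With y = 0.052:
  t   CF        PV=CF/(1+0.052)^t    t·PV        t(t+1)·PV
  1     1,150.00     1,093.1559     1,093.1559       2,186.3118
  2     1,150.00     1,039.1216     2,078.2431       6,234.7294
  3     1,150.00       987.7581     2,963.2744      11,853.0978
  4     1,150.00       938.9336     3,755.7344      18,778.6720
  5     1,150.00       892.5224     4,462.6122      26,775.6730
  6     1,150.00       848.4054     5,090.4321      35,633.0249
  7    11,150.00     7,819.2426    54,734.6983     437,877.5865
  Σ                 13,619.1396    74,178.1505     539,339.0955
P = 13,619.1396.
Convexity = Σ t(t+1)·PV / [P·(1+y)²] = 539,339.0955 / (13,619.1396 × 1.106704) = 35.78333.

35.78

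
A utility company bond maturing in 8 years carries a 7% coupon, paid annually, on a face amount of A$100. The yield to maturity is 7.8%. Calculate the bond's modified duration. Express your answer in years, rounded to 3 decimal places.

5.887 years

Periodic yield y = 0.078. First find Macaulay duration:
  t   CF        PV=CF/(1+0.078)^t    t·PV
  1         7.00         6.4935         6.4935
  2         7.00         6.0237        12.0473
  3         7.00         5.5878        16.7634
  4         7.00         5.1835        20.7340
  5         7.00         4.8084        24.0422
  6         7.00         4.4605        26.7631
  7         7.00         4.1378        28.9644
  8       107.00        58.6724       469.3790
  Σ                     95.3676       605.1870
P = 95.3676; Macaulay duration = 605.1870 / 95.3676 = 6.34584 years.
Modified duration = D_Mac / (1 + y) = 6.34584 / 1.078 = 5.88667 years.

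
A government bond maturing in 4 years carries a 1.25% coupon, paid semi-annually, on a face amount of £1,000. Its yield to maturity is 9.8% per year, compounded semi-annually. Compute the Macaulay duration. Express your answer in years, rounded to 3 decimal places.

Periodic yield y = 0.049. Discount each cash flow and weight by its period:
  t   CF        PV=CF/(1+0.049)^t    t·PV
  1         6.25         5.9581         5.9581
  2         6.25         5.6797        11.3595
  3         6.25         5.4144        16.2433
  4         6.25         5.1615        20.6461
  5         6.25         4.9204        24.6021
  6         6.25         4.6906        28.1435
  7         6.25         4.4715        31.3004
  8     1,006.25       686.2810     5,490.2482
  Σ                    722.5773     5,628.5011
Price P = Σ PV = 722.5773.
Macaulay duration = Σ(t·PV) / P = 5,628.5011 / 722.5773 = 7.78948 half-year periods.
In years: 7.78948 / 2 = 3.89474 years.

3.895 years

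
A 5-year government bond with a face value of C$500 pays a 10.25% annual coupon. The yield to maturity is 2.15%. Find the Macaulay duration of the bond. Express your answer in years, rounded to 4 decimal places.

Periodic yield y = 0.0215. Discount each cash flow and weight by its year:
  t   CF        PV=CF/(1+0.0215)^t    t·PV
  1        51.25        50.1713        50.1713
  2        51.25        49.1153        98.2307
  3        51.25        48.0816       144.2447
  4        51.25        47.0696       188.2783
  5       551.25       495.6290     2,478.1452
  Σ                    690.0669     2,959.0703
Price P = Σ PV = 690.0669.
Macaulay duration = Σ(t·PV) / P = 2,959.0703 / 690.0669 = 4.28809 years.

4.2881 years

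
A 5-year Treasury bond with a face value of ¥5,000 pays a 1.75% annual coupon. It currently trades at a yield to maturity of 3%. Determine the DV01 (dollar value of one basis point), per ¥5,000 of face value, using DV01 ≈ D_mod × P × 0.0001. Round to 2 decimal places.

Periodic yield y = 0.03.
  t   CF        PV=CF/(1+0.03)^t    t·PV
  1        87.50        84.9515        84.9515
  2        87.50        82.4771       164.9543
  3        87.50        80.0749       240.2247
  4        87.50        77.7426       310.9705
  5     5,087.50     4,388.5222    21,942.6110
  Σ                  4,713.7683    22,743.7118
P = 4,713.7683; D_Mac = 4.82495 yrs; D_mod = 4.68442 yrs.
DV01 ≈ 4.68442 × 4,713.7683 × 0.0001 = 2.208127.

¥2.21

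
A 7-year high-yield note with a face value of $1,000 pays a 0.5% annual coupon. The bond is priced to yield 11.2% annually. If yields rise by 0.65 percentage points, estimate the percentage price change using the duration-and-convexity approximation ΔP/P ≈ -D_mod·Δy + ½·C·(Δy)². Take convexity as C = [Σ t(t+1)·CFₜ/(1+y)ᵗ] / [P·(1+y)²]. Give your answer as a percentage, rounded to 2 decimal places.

-3.91%

With y = 0.112:
  t   CF        PV=CF/(1+0.112)^t    t·PV        t(t+1)·PV
  1         5.00         4.4964         4.4964           8.9928
  2         5.00         4.0435         8.0871          24.2612
  3         5.00         3.6363        10.9088          43.6352
  4         5.00         3.2700        13.0801          65.4005
  5         5.00         2.9407        14.7033          88.2201
  6         5.00         2.6445        15.8669         111.0684
  7     1,005.00       478.0051     3,346.0359      26,768.2869
  Σ                    499.0365     3,413.1785      27,109.8650
P = 499.0365; D_Mac = 6.83954 yrs; D_mod = 6.15066 yrs; C = 43.93245.
Duration effect: -6.15066 × (+0.0065) = -0.039979
Convexity effect: 0.5 × 43.93245 × (0.0065)² = +0.0009281
ΔP/P ≈ -0.039979 + 0.0009281 = -0.039051 = -3.9051%.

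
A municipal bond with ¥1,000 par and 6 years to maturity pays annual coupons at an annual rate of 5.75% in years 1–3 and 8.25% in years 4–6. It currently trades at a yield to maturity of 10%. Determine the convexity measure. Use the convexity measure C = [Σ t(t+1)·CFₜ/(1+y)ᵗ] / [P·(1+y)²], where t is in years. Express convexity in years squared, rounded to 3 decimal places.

28.042

With y = 0.1:
  t   CF        PV=CF/(1+0.1)^t    t·PV        t(t+1)·PV
  1        57.50        52.2727        52.2727         104.5455
  2        57.50        47.5207        95.0413         285.1240
  3        57.50        43.2006       129.6018         518.4072
  4        82.50        56.3486       225.3944       1,126.9722
  5        82.50        51.2260       256.1300       1,536.7803
  6     1,082.50       611.0430     3,666.2582      25,663.8072
  Σ                    861.6116     4,424.6985      29,235.6363
P = 861.6116.
Convexity = Σ t(t+1)·PV / [P·(1+y)²] = 29,235.6363 / (861.6116 × 1.210000) = 28.04243.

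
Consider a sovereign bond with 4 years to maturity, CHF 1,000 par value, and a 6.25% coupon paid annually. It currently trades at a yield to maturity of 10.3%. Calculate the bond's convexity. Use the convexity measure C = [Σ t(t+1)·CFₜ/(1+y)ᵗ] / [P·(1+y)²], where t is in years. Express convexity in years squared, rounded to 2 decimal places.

14.45

With y = 0.103:
  t   CF        PV=CF/(1+0.103)^t    t·PV        t(t+1)·PV
  1        62.50        56.6636        56.6636         113.3273
  2        62.50        51.3723       102.7446         308.2338
  3        62.50        46.5751       139.7252         558.9008
  4     1,062.50       717.8387     2,871.3549      14,356.7747
  Σ                    872.4497     3,170.4884      15,337.2366
P = 872.4497.
Convexity = Σ t(t+1)·PV / [P·(1+y)²] = 15,337.2366 / (872.4497 × 1.216609) = 14.44959.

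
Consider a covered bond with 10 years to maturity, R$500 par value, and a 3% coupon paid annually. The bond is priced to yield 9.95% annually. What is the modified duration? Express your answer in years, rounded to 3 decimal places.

Periodic yield y = 0.0995. First find Macaulay duration:
  t   CF        PV=CF/(1+0.0995)^t    t·PV
  1        15.00        13.6426        13.6426
  2        15.00        12.4080        24.8159
  3        15.00        11.2851        33.8553
  4        15.00        10.2639        41.0554
  5        15.00         9.3350        46.6751
  6        15.00         8.4902        50.9414
  7        15.00         7.7219        54.0534
  8        15.00         7.0231        56.1849
  9        15.00         6.3875        57.4879
  10      515.00       199.4596     1,994.5958
  Σ                    286.0169     2,373.3076
P = 286.0169; Macaulay duration = 2,373.3076 / 286.0169 = 8.29779 years.
Modified duration = D_Mac / (1 + y) = 8.29779 / 1.0995 = 7.54687 years.

7.547 years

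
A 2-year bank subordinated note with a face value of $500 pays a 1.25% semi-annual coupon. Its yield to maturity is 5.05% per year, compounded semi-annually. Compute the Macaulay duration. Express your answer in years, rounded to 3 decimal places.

1.981 years

Periodic yield y = 0.02525. Discount each cash flow and weight by its period:
  t   CF        PV=CF/(1+0.02525)^t    t·PV
  1        3.125         3.0480         3.0480
  2        3.125         2.9730         5.9459
  3        3.125         2.8998         8.6993
  4      503.125       455.3620     1,821.4480
  Σ                    464.2828     1,839.1412
Price P = Σ PV = 464.2828.
Macaulay duration = Σ(t·PV) / P = 1,839.1412 / 464.2828 = 3.96125 half-year periods.
In years: 3.96125 / 2 = 1.98063 years.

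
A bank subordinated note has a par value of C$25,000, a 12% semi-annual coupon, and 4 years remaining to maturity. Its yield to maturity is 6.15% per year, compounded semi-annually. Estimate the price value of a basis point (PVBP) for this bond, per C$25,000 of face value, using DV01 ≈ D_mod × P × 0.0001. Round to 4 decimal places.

C$9.8245

Periodic yield y = 0.03075.
  t   CF        PV=CF/(1+0.03075)^t    t·PV
  1     1,500.00     1,455.2510     1,455.2510
  2     1,500.00     1,411.8370     2,823.6741
  3     1,500.00     1,369.7182     4,109.1546
  4     1,500.00     1,328.8559     5,315.4236
  5     1,500.00     1,289.2126     6,446.0630
  6     1,500.00     1,250.7520     7,504.5119
  7     1,500.00     1,213.4387     8,494.0712
  8    26,500.00    20,797.8828   166,383.0622
  Σ                 30,116.9483   202,531.2116
P = 30,116.9483; D_Mac = 6.72483 half-year periods = 3.36241 yrs; D_mod = 3.26210 yrs.
DV01 ≈ 3.26210 × 30,116.9483 × 0.0001 = 9.824458.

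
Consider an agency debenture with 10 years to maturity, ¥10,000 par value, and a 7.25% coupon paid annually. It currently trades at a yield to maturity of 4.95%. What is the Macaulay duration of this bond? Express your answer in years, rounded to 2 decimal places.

Periodic yield y = 0.0495. Discount each cash flow and weight by its year:
  t   CF        PV=CF/(1+0.0495)^t    t·PV
  1       725.00       690.8051       690.8051
  2       725.00       658.2231     1,316.4462
  3       725.00       627.1778     1,881.5334
  4       725.00       597.5968     2,390.3870
  5       725.00       569.4109     2,847.0546
  6       725.00       542.5545     3,255.3268
  7       725.00       516.9647     3,618.7530
  8       725.00       492.5819     3,940.6553
  9       725.00       469.3491     4,224.1422
  10   10,725.00     6,615.6553    66,156.5534
  Σ                 11,780.3193    90,321.6572
Price P = Σ PV = 11,780.3193.
Macaulay duration = Σ(t·PV) / P = 90,321.6572 / 11,780.3193 = 7.66717 years.

7.67 years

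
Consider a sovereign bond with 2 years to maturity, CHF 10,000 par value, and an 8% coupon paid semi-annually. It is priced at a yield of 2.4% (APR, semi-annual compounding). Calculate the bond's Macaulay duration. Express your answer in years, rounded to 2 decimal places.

1.89 years

Periodic yield y = 0.012. Discount each cash flow and weight by its period:
  t   CF        PV=CF/(1+0.012)^t    t·PV
  1       400.00       395.2569       395.2569
  2       400.00       390.5701       781.1402
  3       400.00       385.9388     1,157.8164
  4    10,400.00     9,915.4240    39,661.6959
  Σ                 11,087.1898    41,995.9094
Price P = Σ PV = 11,087.1898.
Macaulay duration = Σ(t·PV) / P = 41,995.9094 / 11,087.1898 = 3.78779 half-year periods.
In years: 3.78779 / 2 = 1.89389 years.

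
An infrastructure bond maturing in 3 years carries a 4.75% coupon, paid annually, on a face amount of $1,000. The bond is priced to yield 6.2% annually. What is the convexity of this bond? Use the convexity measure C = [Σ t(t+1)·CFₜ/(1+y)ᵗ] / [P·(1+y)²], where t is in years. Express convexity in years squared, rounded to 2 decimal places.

With y = 0.062:
  t   CF        PV=CF/(1+0.062)^t    t·PV        t(t+1)·PV
  1        47.50        44.7269        44.7269          89.4539
  2        47.50        42.1158        84.2315         252.6945
  3     1,047.50       874.5416     2,623.6249      10,494.4994
  Σ                    961.3843     2,752.5833      10,836.6478
P = 961.3843.
Convexity = Σ t(t+1)·PV / [P·(1+y)²] = 10,836.6478 / (961.3843 × 1.127844) = 9.99422.

9.99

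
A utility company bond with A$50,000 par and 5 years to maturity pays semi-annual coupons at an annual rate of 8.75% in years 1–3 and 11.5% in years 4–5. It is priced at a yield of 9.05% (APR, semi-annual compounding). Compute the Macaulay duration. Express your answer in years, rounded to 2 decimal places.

Periodic yield y = 0.04525. Discount each cash flow and weight by its period:
  t   CF        PV=CF/(1+0.04525)^t    t·PV
  1     2,187.50     2,092.8008     2,092.8008
  2     2,187.50     2,002.2012     4,004.4023
  3     2,187.50     1,915.5237     5,746.5711
  4     2,187.50     1,832.5986     7,330.3945
  5     2,187.50     1,753.2635     8,766.3173
  6     2,187.50     1,677.3628    10,064.1767
  7     2,875.00     2,109.0973    14,763.6811
  8     2,875.00     2,017.7922    16,142.3376
  9     2,875.00     1,930.4398    17,373.9582
  10   52,875.00    33,966.3295   339,663.2949
  Σ                 51,297.4093   425,947.9346
Price P = Σ PV = 51,297.4093.
Macaulay duration = Σ(t·PV) / P = 425,947.9346 / 51,297.4093 = 8.30350 half-year periods.
In years: 8.30350 / 2 = 4.15175 years.

4.15 years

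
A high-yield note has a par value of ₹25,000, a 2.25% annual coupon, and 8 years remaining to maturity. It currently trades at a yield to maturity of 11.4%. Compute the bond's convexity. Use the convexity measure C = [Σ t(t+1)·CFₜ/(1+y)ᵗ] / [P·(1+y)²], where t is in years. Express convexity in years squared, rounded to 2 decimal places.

49.87

With y = 0.114:
  t   CF        PV=CF/(1+0.114)^t    t·PV        t(t+1)·PV
  1       562.50       504.9372       504.9372       1,009.8743
  2       562.50       453.2650       906.5299       2,719.5897
  3       562.50       406.8806     1,220.6417       4,882.5669
  4       562.50       365.2429     1,460.9715       7,304.8577
  5       562.50       327.8661     1,639.3307       9,835.9843
  6       562.50       294.3143     1,765.8859      12,361.2011
  7       562.50       264.1960     1,849.3718      14,794.9744
  8    25,562.50    10,777.5935    86,220.7479     775,986.7310
  Σ                 13,394.2955    95,568.4166     828,895.7794
P = 13,394.2955.
Convexity = Σ t(t+1)·PV / [P·(1+y)²] = 828,895.7794 / (13,394.2955 × 1.240996) = 49.86659.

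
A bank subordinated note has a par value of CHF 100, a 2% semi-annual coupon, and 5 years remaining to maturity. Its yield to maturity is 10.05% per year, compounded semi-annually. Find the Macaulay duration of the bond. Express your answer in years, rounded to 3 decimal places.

4.726 years

Periodic yield y = 0.05025. Discount each cash flow and weight by its period:
  t   CF        PV=CF/(1+0.05025)^t    t·PV
  1         1.00         0.9522         0.9522
  2         1.00         0.9066         1.8132
  3         1.00         0.8632         2.5897
  4         1.00         0.8219         3.2877
  5         1.00         0.7826         3.9130
  6         1.00         0.7452         4.4709
  7         1.00         0.7095         4.9665
  8         1.00         0.6756         5.4044
  9         1.00         0.6432         5.7891
  10      101.00        61.8578       618.5780
  Σ                     68.9577       651.7645
Price P = Σ PV = 68.9577.
Macaulay duration = Σ(t·PV) / P = 651.7645 / 68.9577 = 9.45165 half-year periods.
In years: 9.45165 / 2 = 4.72583 years.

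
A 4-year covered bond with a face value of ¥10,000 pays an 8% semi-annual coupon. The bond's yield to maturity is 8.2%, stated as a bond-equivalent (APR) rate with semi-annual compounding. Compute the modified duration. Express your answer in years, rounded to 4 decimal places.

3.3612 years

Periodic yield y = 0.041. First find Macaulay duration:
  t   CF        PV=CF/(1+0.041)^t    t·PV
  1       400.00       384.2459       384.2459
  2       400.00       369.1123       738.2246
  3       400.00       354.5747     1,063.7242
  4       400.00       340.6097     1,362.4390
  5       400.00       327.1948     1,635.9738
  6       400.00       314.3081     1,885.8488
  7       400.00       301.9290     2,113.5033
  8    10,400.00     7,540.9750    60,327.8003
  Σ                  9,932.9497    69,511.7600
P = 9,932.9497; Macaulay duration = 69,511.7600 / 9,932.9497 = 6.99810 half-year periods = 3.49905 years.
Modified duration = D_Mac / (1 + y) = 3.49905 / 1.041 = 3.36124 years.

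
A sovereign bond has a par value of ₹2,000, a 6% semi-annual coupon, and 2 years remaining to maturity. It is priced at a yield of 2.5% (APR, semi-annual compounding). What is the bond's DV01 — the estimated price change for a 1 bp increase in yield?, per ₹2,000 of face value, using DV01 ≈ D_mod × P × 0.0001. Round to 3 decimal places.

₹0.404

Periodic yield y = 0.0125.
  t   CF        PV=CF/(1+0.0125)^t    t·PV
  1        60.00        59.2593        59.2593
  2        60.00        58.5277       117.0553
  3        60.00        57.8051       173.4153
  4     2,060.00     1,960.1400     7,840.5600
  Σ                  2,135.7320     8,190.2899
P = 2,135.7320; D_Mac = 3.83489 half-year periods = 1.91744 yrs; D_mod = 1.89377 yrs.
DV01 ≈ 1.89377 × 2,135.7320 × 0.0001 = 0.404459.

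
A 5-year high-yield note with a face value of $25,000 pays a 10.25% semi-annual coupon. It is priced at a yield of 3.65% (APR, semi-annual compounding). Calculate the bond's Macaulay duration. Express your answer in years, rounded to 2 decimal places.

4.17 years

Periodic yield y = 0.01825. Discount each cash flow and weight by its period:
  t   CF        PV=CF/(1+0.01825)^t    t·PV
  1     1,281.25     1,258.2863     1,258.2863
  2     1,281.25     1,235.7341     2,471.4683
  3     1,281.25     1,213.5862     3,640.7585
  4     1,281.25     1,191.8352     4,767.3408
  5     1,281.25     1,170.4740     5,852.3702
  6     1,281.25     1,149.4957     6,896.9744
  7     1,281.25     1,128.8934     7,902.2540
  8     1,281.25     1,108.6604     8,869.2831
  9     1,281.25     1,088.7900     9,799.1097
  10   26,281.25    21,933.1915   219,331.9147
  Σ                 32,478.9468   270,789.7599
Price P = Σ PV = 32,478.9468.
Macaulay duration = Σ(t·PV) / P = 270,789.7599 / 32,478.9468 = 8.33739 half-year periods.
In years: 8.33739 / 2 = 4.16870 years.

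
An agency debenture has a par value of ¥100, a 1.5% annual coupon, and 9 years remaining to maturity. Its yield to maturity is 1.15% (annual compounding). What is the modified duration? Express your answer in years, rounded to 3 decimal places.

8.399 years

Periodic yield y = 0.0115. First find Macaulay duration:
  t   CF        PV=CF/(1+0.0115)^t    t·PV
  1         1.50         1.4829         1.4829
  2         1.50         1.4661         2.9322
  3         1.50         1.4494         4.3483
  4         1.50         1.4329         5.7318
  5         1.50         1.4166         7.0832
  6         1.50         1.4005         8.4032
  7         1.50         1.3846         9.6923
  8         1.50         1.3689        10.9510
  9       101.50        91.5742       824.1677
  Σ                    102.9763       874.7926
P = 102.9763; Macaulay duration = 874.7926 / 102.9763 = 8.49509 years.
Modified duration = D_Mac / (1 + y) = 8.49509 / 1.0115 = 8.39851 years.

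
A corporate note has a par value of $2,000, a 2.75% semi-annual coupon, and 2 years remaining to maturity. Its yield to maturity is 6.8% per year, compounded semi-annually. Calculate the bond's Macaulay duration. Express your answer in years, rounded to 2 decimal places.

Periodic yield y = 0.034. Discount each cash flow and weight by its period:
  t   CF        PV=CF/(1+0.034)^t    t·PV
  1        27.50        26.5957        26.5957
  2        27.50        25.7212        51.4424
  3        27.50        24.8755        74.6264
  4     2,027.50     1,773.6940     7,094.7762
  Σ                  1,850.8865     7,247.4407
Price P = Σ PV = 1,850.8865.
Macaulay duration = Σ(t·PV) / P = 7,247.4407 / 1,850.8865 = 3.91566 half-year periods.
In years: 3.91566 / 2 = 1.95783 years.

1.96 years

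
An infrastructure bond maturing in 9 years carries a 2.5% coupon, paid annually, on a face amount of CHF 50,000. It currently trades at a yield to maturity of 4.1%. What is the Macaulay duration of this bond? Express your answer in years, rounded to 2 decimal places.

8.10 years

Periodic yield y = 0.041. Discount each cash flow and weight by its year:
  t   CF        PV=CF/(1+0.041)^t    t·PV
  1     1,250.00     1,200.7685     1,200.7685
  2     1,250.00     1,153.4760     2,306.9520
  3     1,250.00     1,108.0461     3,324.1383
  4     1,250.00     1,064.4055     4,257.6219
  5     1,250.00     1,022.4836     5,112.4182
  6     1,250.00       982.2129     5,893.2774
  7     1,250.00       943.5282     6,604.6977
  8     1,250.00       906.3672     7,250.9375
  9    51,250.00    35,697.4591   321,277.1315
  Σ                 44,078.7471   357,227.9429
Price P = Σ PV = 44,078.7471.
Macaulay duration = Σ(t·PV) / P = 357,227.9429 / 44,078.7471 = 8.10431 years.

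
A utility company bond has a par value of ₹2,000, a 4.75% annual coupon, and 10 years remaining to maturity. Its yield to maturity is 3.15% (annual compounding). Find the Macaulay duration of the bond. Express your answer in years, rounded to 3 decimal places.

8.316 years

Periodic yield y = 0.0315. Discount each cash flow and weight by its year:
  t   CF        PV=CF/(1+0.0315)^t    t·PV
  1        95.00        92.0989        92.0989
  2        95.00        89.2864       178.5727
  3        95.00        86.5597       259.6792
  4        95.00        83.9164       335.6655
  5        95.00        81.3537       406.7686
  6        95.00        78.8693       473.2160
  7        95.00        76.4608       535.2258
  8        95.00        74.1259       593.0069
  9        95.00        71.8622       646.7598
  10    2,095.00     1,536.3554    15,363.5545
  Σ                  2,270.8887    18,884.5479
Price P = Σ PV = 2,270.8887.
Macaulay duration = Σ(t·PV) / P = 18,884.5479 / 2,270.8887 = 8.31593 years.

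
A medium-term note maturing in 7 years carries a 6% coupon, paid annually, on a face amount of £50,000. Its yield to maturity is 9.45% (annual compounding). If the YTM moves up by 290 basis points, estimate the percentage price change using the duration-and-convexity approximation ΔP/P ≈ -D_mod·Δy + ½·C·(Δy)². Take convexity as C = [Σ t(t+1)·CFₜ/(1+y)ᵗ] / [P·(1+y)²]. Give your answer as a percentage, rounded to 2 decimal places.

-13.83%

With y = 0.0945:
  t   CF        PV=CF/(1+0.0945)^t    t·PV        t(t+1)·PV
  1     3,000.00     2,740.9776     2,740.9776       5,481.9552
  2     3,000.00     2,504.3194     5,008.6389      15,025.9166
  3     3,000.00     2,288.0945     6,864.2835      27,457.1340
  4     3,000.00     2,090.5386     8,362.1544      41,810.7720
  5     3,000.00     1,910.0398     9,550.1992      57,301.1951
  6     3,000.00     1,745.1255    10,470.7529      73,295.2701
  7    53,000.00    28,168.6159   197,180.3115   1,577,442.4917
  Σ                 41,447.7114   240,177.3179   1,797,814.7348
P = 41,447.7114; D_Mac = 5.79471 yrs; D_mod = 5.29439 yrs; C = 36.20869.
Duration effect: -5.29439 × (+0.029) = -0.153537
Convexity effect: 0.5 × 36.20869 × (0.029)² = +0.0152258
ΔP/P ≈ -0.153537 + 0.0152258 = -0.138311 = -13.8311%.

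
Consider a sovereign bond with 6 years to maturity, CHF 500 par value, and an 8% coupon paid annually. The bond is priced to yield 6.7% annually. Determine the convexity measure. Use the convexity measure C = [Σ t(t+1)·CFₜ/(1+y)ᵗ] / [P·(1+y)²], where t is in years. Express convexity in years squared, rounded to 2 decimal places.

With y = 0.067:
  t   CF        PV=CF/(1+0.067)^t    t·PV        t(t+1)·PV
  1        40.00        37.4883        37.4883          74.9766
  2        40.00        35.1343        70.2686         210.8057
  3        40.00        32.9281        98.7843         395.1373
  4        40.00        30.8605       123.4418         617.2091
  5        40.00        28.9226       144.6132         867.6791
  6       540.00       365.9378     2,195.6267      15,369.3866
  Σ                    531.2715     2,670.2228      17,535.1943
P = 531.2715.
Convexity = Σ t(t+1)·PV / [P·(1+y)²] = 17,535.1943 / (531.2715 × 1.138489) = 28.99113.

28.99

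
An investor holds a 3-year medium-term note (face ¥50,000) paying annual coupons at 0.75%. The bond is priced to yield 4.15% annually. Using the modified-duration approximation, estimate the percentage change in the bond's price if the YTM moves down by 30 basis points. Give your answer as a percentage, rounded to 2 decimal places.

Periodic yield y = 0.0415. Modified duration first:
  t   CF        PV=CF/(1+0.0415)^t    t·PV
  1       375.00       360.0576       360.0576
  2       375.00       345.7106       691.4212
  3    50,375.00    44,589.9758   133,769.9273
  Σ                 45,295.7440   134,821.4061
P = 45,295.7440; D_Mac = 2.97647 yrs; D_mod = 2.97647/(1+0.0415) = 2.85787 yrs.
ΔP/P ≈ -D_mod · Δy = -2.85787 × (-0.003) = +0.008574 = +0.8574%.

+0.86%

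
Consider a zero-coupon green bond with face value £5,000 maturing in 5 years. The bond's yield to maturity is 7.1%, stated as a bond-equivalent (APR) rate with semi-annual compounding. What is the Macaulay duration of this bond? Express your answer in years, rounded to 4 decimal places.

A zero-coupon bond has a single cash flow at maturity, so its Macaulay duration equals its maturity: 5 years.
(Equivalently: 10 semi-annual periods ÷ 2 = 5 years.)

5.0000 years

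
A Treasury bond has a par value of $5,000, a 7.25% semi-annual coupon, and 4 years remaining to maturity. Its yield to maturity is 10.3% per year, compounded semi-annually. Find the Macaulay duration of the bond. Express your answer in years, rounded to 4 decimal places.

Periodic yield y = 0.0515. Discount each cash flow and weight by its period:
  t   CF        PV=CF/(1+0.0515)^t    t·PV
  1       181.25       172.3728       172.3728
  2       181.25       163.9304       327.8608
  3       181.25       155.9015       467.7044
  4       181.25       148.2658       593.0631
  5       181.25       141.0041       705.0203
  6       181.25       134.0980       804.5881
  7       181.25       127.5302       892.7115
  8     5,181.25     3,467.0518    27,736.4145
  Σ                  4,510.1545    31,699.7354
Price P = Σ PV = 4,510.1545.
Macaulay duration = Σ(t·PV) / P = 31,699.7354 / 4,510.1545 = 7.02853 half-year periods.
In years: 7.02853 / 2 = 3.51426 years.

3.5143 years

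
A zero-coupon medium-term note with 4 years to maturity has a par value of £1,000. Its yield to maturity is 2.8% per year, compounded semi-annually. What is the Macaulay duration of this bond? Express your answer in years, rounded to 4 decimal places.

4.0000 years

A zero-coupon bond has a single cash flow at maturity, so its Macaulay duration equals its maturity: 4 years.
(Equivalently: 8 semi-annual periods ÷ 2 = 4 years.)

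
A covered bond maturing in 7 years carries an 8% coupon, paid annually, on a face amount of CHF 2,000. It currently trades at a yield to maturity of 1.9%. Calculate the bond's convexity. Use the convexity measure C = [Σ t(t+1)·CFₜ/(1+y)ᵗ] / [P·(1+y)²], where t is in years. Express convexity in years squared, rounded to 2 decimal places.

42.22

With y = 0.019:
  t   CF        PV=CF/(1+0.019)^t    t·PV        t(t+1)·PV
  1       160.00       157.0167       157.0167         314.0334
  2       160.00       154.0890       308.1780         924.5340
  3       160.00       151.2159       453.6477       1,814.5907
  4       160.00       148.3964       593.5854       2,967.9272
  5       160.00       145.6294       728.1470       4,368.8820
  6       160.00       142.9140       857.4842       6,002.3894
  7     2,160.00     1,893.3655    13,253.5586     106,028.4689
  Σ                  2,792.6269    16,351.6176     122,420.8256
P = 2,792.6269.
Convexity = Σ t(t+1)·PV / [P·(1+y)²] = 122,420.8256 / (2,792.6269 × 1.038361) = 42.21765.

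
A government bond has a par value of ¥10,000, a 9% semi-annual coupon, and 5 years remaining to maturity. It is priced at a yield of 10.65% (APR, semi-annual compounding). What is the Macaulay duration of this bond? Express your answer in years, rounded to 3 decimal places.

4.101 years

Periodic yield y = 0.05325. Discount each cash flow and weight by its period:
  t   CF        PV=CF/(1+0.05325)^t    t·PV
  1       450.00       427.2490       427.2490
  2       450.00       405.6482       811.2964
  3       450.00       385.1395     1,155.4186
  4       450.00       365.6677     1,462.6709
  5       450.00       347.1804     1,735.9019
  6       450.00       329.6277     1,977.7662
  7       450.00       312.9625     2,190.7372
  8       450.00       297.1398     2,377.1181
  9       450.00       282.1170     2,539.0533
  10   10,450.00     6,220.1608    62,201.6081
  Σ                  9,372.8926    76,878.8198
Price P = Σ PV = 9,372.8926.
Macaulay duration = Σ(t·PV) / P = 76,878.8198 / 9,372.8926 = 8.20225 half-year periods.
In years: 8.20225 / 2 = 4.10113 years.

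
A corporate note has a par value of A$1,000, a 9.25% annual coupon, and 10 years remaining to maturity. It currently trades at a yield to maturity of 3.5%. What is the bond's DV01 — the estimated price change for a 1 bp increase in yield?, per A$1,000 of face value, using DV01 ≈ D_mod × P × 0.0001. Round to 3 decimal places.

A$1.073

Periodic yield y = 0.035.
  t   CF        PV=CF/(1+0.035)^t    t·PV
  1        92.50        89.3720        89.3720
  2        92.50        86.3497       172.6995
  3        92.50        83.4297       250.2891
  4        92.50        80.6084       322.4336
  5        92.50        77.8825       389.4126
  6        92.50        75.2488       451.4929
  7        92.50        72.7042       508.9291
  8        92.50        70.2456       561.9646
  9        92.50        67.8701       610.8310
  10    1,092.50       774.4938     7,744.9380
  Σ                  1,478.2048    11,102.3624
P = 1,478.2048; D_Mac = 7.51071 yrs; D_mod = 7.25672 yrs.
DV01 ≈ 7.25672 × 1,478.2048 × 0.0001 = 1.072692.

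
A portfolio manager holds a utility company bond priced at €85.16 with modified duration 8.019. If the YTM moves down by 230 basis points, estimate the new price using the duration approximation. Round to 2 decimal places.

Duration approximation: ΔP/P ≈ -D_mod · Δy = -8.019 × (-0.023) = +0.184437.
New price ≈ 85.16 × (1 + 0.184437) = 100.86665492.

€100.87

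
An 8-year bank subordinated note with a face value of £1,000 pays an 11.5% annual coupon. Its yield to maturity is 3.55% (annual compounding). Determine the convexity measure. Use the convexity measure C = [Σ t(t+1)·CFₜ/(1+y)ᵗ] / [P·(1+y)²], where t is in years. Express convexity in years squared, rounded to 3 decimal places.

With y = 0.0355:
  t   CF        PV=CF/(1+0.0355)^t    t·PV        t(t+1)·PV
  1       115.00       111.0575       111.0575         222.1149
  2       115.00       107.2501       214.5002         643.5005
  3       115.00       103.5732       310.7197       1,242.8788
  4       115.00       100.0224       400.0897       2,000.4487
  5       115.00        96.5934       482.9669       2,897.8011
  6       115.00        93.2819       559.6912       3,917.8383
  7       115.00        90.0839       630.5872       5,044.6977
  8     1,115.00       843.4785     6,747.8284      60,730.4554
  Σ                  1,545.3409     9,457.4407      76,699.7355
P = 1,545.3409.
Convexity = Σ t(t+1)·PV / [P·(1+y)²] = 76,699.7355 / (1,545.3409 × 1.072260) = 46.28810.

46.288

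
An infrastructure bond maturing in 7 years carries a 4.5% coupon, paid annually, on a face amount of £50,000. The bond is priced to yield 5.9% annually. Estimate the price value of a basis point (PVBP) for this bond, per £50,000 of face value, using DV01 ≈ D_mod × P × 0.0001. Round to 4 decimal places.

£26.6148

Periodic yield y = 0.059.
  t   CF        PV=CF/(1+0.059)^t    t·PV
  1     2,250.00     2,124.6459     2,124.6459
  2     2,250.00     2,006.2756     4,012.5513
  3     2,250.00     1,894.5001     5,683.5004
  4     2,250.00     1,788.9520     7,155.8078
  5     2,250.00     1,689.2842     8,446.4210
  6     2,250.00     1,595.1692     9,571.0152
  7    52,250.00    34,979.5787   244,857.0507
  Σ                 46,078.4057   281,850.9922
P = 46,078.4057; D_Mac = 6.11677 yrs; D_mod = 5.77599 yrs.
DV01 ≈ 5.77599 × 46,078.4057 × 0.0001 = 26.614825.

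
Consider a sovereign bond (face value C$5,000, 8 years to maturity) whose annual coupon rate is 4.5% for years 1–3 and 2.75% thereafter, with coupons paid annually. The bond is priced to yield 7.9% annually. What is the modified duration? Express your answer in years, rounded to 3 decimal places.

6.310 years

Periodic yield y = 0.079. First find Macaulay duration:
  t   CF        PV=CF/(1+0.079)^t    t·PV
  1       225.00       208.5264       208.5264
  2       225.00       193.2590       386.5179
  3       225.00       179.1093       537.3280
  4       137.50       101.4418       405.7672
  5       137.50        94.0146       470.0732
  6       137.50        87.1313       522.7876
  7       137.50        80.7519       565.2631
  8     5,137.50     2,796.2776    22,370.2205
  Σ                  3,740.5118    25,466.4838
P = 3,740.5118; Macaulay duration = 25,466.4838 / 3,740.5118 = 6.80829 years.
Modified duration = D_Mac / (1 + y) = 6.80829 / 1.079 = 6.30981 years.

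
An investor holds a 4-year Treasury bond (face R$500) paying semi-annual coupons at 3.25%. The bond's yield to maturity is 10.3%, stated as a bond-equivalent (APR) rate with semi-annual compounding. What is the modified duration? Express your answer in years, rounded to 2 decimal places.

Periodic yield y = 0.0515. First find Macaulay duration:
  t   CF        PV=CF/(1+0.0515)^t    t·PV
  1        8.125         7.7271         7.7271
  2        8.125         7.3486        14.6972
  3        8.125         6.9887        20.9661
  4        8.125         6.6464        26.5856
  5        8.125         6.3209        31.6044
  6        8.125         6.0113        36.0677
  7        8.125         5.7169        40.0181
  8      508.125       340.0136     2,720.1092
  Σ                    386.7734     2,897.7753
P = 386.7734; Macaulay duration = 2,897.7753 / 386.7734 = 7.49218 half-year periods = 3.74609 years.
Modified duration = D_Mac / (1 + y) = 3.74609 / 1.0515 = 3.56261 years.

3.56 years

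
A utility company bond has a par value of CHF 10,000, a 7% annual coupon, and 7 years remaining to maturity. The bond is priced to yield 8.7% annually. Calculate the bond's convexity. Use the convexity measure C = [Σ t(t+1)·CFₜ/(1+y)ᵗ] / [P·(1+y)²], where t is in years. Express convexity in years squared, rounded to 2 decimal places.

With y = 0.087:
  t   CF        PV=CF/(1+0.087)^t    t·PV        t(t+1)·PV
  1       700.00       643.9742       643.9742       1,287.9485
  2       700.00       592.4326     1,184.8652       3,554.5956
  3       700.00       545.0162     1,635.0486       6,540.1943
  4       700.00       501.3948     2,005.5794      10,027.8969
  5       700.00       461.2648     2,306.3240      13,837.9442
  6       700.00       424.3466     2,546.0799      17,822.5592
  7    10,700.00     5,967.2876    41,771.0131     334,168.1052
  Σ                  9,135.7169    52,092.8845     387,239.2439
P = 9,135.7169.
Convexity = Σ t(t+1)·PV / [P·(1+y)²] = 387,239.2439 / (9,135.7169 × 1.181569) = 35.87382.

35.87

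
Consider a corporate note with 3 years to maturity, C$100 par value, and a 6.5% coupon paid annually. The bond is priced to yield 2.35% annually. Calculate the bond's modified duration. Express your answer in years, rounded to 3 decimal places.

Periodic yield y = 0.0235. First find Macaulay duration:
  t   CF        PV=CF/(1+0.0235)^t    t·PV
  1         6.50         6.3508         6.3508
  2         6.50         6.2049        12.4099
  3       106.50        99.3313       297.9939
  Σ                    111.8870       316.7545
P = 111.8870; Macaulay duration = 316.7545 / 111.8870 = 2.83102 years.
Modified duration = D_Mac / (1 + y) = 2.83102 / 1.0235 = 2.76602 years.

2.766 years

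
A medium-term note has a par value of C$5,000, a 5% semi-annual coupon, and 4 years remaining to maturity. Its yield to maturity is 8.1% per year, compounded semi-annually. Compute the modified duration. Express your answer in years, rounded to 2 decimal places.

Periodic yield y = 0.0405. First find Macaulay duration:
  t   CF        PV=CF/(1+0.0405)^t    t·PV
  1       125.00       120.1346       120.1346
  2       125.00       115.4585       230.9170
  3       125.00       110.9644       332.8933
  4       125.00       106.6453       426.5812
  5       125.00       102.4943       512.4714
  6       125.00        98.5048       591.0290
  7       125.00        94.6707       662.6946
  8     5,125.00     3,730.4154    29,843.3231
  Σ                  4,479.2879    32,720.0440
P = 4,479.2879; Macaulay duration = 32,720.0440 / 4,479.2879 = 7.30474 half-year periods = 3.65237 years.
Modified duration = D_Mac / (1 + y) = 3.65237 / 1.0405 = 3.51021 years.

3.51 years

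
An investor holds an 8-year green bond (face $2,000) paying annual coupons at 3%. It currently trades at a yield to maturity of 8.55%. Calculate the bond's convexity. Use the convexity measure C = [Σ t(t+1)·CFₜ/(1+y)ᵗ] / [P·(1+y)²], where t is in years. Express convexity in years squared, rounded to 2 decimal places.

With y = 0.0855:
  t   CF        PV=CF/(1+0.0855)^t    t·PV        t(t+1)·PV
  1        60.00        55.2741        55.2741         110.5481
  2        60.00        50.9204       101.8408         305.5223
  3        60.00        46.9096       140.7288         562.9152
  4        60.00        43.2147       172.8590         864.2949
  5        60.00        39.8109       199.0546       1,194.3273
  6        60.00        36.6752       220.0511       1,540.3577
  7        60.00        33.7864       236.5051       1,892.0407
  8     2,060.00     1,068.6330     8,549.0643      76,941.5790
  Σ                  1,375.2244     9,675.3777      83,411.5852
P = 1,375.2244.
Convexity = Σ t(t+1)·PV / [P·(1+y)²] = 83,411.5852 / (1,375.2244 × 1.178310) = 51.47462.

51.47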